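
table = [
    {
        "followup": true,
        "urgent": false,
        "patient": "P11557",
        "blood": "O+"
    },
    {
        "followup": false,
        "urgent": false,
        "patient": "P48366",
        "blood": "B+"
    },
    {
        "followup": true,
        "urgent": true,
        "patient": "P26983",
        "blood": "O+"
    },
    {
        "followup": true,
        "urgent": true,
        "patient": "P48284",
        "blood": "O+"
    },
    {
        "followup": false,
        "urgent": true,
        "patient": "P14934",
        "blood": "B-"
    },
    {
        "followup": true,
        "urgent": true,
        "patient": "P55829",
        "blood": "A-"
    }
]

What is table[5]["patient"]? "P55829"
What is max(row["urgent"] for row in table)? True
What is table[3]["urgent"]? True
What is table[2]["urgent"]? True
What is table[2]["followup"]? True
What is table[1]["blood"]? "B+"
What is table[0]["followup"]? True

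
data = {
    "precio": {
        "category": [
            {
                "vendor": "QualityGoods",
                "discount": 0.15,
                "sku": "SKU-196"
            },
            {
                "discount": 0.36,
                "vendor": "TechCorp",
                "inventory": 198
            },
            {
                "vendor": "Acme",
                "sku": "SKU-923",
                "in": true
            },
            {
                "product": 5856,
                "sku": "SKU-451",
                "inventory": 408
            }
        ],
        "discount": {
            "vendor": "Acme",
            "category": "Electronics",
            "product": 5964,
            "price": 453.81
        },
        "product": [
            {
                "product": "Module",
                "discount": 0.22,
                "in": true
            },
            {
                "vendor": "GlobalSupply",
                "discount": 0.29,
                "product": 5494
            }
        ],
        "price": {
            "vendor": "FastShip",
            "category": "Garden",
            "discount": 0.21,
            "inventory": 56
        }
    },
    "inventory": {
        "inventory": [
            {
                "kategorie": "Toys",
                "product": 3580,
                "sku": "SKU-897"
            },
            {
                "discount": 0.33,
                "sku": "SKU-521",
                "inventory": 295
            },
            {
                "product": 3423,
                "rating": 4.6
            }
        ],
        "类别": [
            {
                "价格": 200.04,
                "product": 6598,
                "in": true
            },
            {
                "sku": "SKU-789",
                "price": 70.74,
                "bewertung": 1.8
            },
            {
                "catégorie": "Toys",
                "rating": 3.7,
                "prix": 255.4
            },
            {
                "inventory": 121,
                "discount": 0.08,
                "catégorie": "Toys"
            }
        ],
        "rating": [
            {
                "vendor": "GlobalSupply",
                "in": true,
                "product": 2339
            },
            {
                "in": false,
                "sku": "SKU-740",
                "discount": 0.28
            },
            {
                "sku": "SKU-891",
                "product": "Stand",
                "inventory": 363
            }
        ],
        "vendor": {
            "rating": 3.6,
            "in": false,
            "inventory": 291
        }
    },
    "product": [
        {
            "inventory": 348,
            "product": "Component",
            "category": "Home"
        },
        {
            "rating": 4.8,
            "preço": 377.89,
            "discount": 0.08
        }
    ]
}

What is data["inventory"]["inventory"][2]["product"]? 3423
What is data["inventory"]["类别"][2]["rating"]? 3.7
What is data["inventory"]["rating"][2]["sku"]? "SKU-891"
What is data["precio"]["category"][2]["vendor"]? "Acme"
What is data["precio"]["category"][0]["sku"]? "SKU-196"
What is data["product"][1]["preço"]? 377.89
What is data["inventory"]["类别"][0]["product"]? 6598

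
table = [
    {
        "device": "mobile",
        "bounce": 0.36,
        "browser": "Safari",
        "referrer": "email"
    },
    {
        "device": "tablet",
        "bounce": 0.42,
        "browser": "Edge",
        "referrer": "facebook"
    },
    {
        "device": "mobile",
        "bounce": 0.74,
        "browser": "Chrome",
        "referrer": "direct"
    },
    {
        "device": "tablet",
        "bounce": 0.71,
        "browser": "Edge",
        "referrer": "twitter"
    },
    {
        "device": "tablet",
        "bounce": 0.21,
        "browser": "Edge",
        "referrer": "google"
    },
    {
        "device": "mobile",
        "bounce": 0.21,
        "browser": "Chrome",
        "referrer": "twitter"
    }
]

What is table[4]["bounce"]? 0.21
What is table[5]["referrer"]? "twitter"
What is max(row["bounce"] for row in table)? 0.74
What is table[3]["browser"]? "Edge"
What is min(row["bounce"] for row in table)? 0.21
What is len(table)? 6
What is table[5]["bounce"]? 0.21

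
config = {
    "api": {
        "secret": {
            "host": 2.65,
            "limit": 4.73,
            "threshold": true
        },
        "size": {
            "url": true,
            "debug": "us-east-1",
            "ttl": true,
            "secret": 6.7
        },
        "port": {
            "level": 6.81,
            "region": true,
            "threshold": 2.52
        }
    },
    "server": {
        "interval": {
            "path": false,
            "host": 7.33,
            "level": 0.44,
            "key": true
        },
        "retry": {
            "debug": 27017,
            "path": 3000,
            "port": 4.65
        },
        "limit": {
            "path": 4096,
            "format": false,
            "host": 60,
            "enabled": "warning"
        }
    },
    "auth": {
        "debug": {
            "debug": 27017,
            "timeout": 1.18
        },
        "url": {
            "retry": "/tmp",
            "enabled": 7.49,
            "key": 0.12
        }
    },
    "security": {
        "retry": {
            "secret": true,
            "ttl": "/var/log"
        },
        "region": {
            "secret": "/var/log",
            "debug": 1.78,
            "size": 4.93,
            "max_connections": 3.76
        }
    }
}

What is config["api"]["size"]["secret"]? 6.7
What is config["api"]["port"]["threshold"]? 2.52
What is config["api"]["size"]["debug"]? "us-east-1"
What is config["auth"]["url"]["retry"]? "/tmp"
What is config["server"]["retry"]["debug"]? 27017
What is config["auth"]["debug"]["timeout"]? 1.18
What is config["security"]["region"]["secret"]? "/var/log"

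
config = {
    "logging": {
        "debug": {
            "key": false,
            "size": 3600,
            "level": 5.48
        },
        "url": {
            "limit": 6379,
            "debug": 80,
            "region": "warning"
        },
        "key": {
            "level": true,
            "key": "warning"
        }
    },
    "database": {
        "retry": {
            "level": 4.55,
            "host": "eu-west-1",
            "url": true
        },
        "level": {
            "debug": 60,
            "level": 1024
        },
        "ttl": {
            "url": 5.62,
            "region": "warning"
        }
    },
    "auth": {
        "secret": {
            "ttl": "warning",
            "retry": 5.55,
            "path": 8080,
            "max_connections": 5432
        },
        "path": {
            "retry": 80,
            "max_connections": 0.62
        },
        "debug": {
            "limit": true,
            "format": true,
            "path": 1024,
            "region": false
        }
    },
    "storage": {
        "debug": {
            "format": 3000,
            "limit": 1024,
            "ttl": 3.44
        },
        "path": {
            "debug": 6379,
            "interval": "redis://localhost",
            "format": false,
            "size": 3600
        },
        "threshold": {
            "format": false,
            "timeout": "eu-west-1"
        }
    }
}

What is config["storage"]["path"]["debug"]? 6379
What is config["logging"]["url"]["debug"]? 80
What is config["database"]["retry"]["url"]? True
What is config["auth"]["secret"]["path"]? 8080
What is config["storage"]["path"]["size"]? 3600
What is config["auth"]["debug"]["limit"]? True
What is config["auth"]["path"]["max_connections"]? 0.62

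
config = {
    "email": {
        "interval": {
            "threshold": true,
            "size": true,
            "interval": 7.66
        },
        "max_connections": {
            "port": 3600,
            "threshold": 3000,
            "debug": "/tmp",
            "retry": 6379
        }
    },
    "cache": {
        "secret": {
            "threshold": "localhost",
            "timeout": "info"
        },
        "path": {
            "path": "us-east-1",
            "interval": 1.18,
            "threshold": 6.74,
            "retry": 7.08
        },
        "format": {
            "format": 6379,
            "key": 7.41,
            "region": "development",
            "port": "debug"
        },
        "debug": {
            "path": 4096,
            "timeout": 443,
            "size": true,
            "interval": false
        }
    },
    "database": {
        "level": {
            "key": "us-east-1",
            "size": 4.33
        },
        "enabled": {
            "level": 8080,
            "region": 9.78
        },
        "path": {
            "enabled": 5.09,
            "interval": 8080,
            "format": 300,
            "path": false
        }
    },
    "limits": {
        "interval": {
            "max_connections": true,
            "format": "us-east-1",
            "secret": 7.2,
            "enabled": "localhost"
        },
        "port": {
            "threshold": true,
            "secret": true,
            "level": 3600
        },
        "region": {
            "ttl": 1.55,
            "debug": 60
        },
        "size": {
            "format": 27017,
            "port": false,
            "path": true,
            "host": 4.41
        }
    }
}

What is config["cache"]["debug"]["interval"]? False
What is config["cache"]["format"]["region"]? "development"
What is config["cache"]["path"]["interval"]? 1.18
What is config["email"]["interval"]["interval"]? 7.66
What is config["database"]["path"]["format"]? 300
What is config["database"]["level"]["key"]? "us-east-1"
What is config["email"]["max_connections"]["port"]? 3600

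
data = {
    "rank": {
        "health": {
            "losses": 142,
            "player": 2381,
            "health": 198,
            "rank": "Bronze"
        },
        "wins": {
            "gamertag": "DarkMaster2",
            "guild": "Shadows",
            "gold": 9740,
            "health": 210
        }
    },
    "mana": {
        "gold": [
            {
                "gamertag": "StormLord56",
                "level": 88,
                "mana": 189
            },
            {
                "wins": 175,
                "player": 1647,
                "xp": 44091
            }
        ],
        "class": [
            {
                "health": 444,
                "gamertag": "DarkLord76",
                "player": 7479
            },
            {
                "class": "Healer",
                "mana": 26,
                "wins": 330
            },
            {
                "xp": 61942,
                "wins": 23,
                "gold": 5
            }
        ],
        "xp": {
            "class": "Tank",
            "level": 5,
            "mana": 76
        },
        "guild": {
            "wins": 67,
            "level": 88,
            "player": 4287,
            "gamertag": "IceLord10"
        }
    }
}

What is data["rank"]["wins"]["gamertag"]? "DarkMaster2"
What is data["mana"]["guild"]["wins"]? 67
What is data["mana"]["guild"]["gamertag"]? "IceLord10"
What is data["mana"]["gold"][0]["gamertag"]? "StormLord56"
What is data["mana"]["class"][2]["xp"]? 61942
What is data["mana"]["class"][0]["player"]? 7479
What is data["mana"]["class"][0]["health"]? 444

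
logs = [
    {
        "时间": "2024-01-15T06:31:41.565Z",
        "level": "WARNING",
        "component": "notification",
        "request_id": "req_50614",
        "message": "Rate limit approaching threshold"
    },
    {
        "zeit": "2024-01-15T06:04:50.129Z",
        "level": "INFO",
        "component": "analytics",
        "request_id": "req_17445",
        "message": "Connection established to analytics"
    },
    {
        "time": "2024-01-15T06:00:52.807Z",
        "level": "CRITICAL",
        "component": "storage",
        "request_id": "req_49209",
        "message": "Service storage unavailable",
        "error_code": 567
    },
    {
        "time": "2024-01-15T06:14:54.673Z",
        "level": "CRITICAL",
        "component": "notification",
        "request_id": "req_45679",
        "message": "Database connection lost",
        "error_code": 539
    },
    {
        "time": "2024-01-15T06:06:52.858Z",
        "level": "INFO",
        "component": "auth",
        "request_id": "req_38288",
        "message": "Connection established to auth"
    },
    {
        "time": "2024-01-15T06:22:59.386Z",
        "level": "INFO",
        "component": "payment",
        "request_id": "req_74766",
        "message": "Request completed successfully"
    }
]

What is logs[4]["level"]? "INFO"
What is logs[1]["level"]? "INFO"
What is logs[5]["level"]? "INFO"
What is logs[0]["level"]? "WARNING"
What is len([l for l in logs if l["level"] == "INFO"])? 3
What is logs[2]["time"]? "2024-01-15T06:00:52.807Z"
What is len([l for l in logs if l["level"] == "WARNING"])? 1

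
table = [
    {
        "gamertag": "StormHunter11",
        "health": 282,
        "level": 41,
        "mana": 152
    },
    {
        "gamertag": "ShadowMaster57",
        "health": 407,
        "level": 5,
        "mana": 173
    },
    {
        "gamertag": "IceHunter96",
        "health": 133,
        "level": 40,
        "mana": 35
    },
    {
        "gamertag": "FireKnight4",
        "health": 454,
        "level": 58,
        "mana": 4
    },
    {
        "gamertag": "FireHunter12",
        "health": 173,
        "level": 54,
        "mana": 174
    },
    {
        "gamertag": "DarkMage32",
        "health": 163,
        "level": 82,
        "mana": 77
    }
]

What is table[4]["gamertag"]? "FireHunter12"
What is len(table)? 6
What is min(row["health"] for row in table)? 133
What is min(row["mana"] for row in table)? 4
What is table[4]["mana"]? 174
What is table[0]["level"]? 41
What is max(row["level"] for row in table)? 82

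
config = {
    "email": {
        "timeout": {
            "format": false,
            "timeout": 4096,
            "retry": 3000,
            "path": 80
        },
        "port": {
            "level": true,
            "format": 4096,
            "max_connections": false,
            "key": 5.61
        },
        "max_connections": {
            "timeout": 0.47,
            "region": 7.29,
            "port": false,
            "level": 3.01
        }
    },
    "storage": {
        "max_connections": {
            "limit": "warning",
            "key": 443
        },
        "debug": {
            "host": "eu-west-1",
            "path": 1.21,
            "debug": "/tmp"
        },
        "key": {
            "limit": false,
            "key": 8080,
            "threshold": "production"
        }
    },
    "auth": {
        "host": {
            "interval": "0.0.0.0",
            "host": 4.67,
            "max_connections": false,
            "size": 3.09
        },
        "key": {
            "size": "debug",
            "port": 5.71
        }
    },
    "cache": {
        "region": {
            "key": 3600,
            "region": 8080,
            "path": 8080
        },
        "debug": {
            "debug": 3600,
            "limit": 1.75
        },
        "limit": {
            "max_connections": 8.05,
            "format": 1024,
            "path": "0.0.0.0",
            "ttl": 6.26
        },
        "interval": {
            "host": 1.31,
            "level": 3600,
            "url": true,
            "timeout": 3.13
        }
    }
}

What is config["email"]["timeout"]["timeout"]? 4096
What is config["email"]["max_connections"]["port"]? False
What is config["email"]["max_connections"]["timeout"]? 0.47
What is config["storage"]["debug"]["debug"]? "/tmp"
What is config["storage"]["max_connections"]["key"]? 443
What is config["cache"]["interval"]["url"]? True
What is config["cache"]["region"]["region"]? 8080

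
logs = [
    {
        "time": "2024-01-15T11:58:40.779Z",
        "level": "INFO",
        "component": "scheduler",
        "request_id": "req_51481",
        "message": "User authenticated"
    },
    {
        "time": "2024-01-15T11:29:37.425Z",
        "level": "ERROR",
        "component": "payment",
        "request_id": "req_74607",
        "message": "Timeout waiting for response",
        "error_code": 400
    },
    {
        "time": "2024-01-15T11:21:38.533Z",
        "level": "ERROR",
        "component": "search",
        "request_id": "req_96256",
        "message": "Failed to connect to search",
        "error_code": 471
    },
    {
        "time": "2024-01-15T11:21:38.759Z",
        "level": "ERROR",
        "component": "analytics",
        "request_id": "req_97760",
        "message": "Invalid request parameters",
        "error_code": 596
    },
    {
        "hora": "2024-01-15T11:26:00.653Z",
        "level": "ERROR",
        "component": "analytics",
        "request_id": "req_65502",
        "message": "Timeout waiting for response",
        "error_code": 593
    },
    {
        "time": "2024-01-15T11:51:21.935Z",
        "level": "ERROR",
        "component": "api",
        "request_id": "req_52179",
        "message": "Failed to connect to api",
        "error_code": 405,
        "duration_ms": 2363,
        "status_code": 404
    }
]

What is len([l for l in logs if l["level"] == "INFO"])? 1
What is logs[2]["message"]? "Failed to connect to search"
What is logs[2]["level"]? "ERROR"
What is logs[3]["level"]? "ERROR"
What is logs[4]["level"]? "ERROR"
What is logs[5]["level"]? "ERROR"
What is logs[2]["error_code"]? 471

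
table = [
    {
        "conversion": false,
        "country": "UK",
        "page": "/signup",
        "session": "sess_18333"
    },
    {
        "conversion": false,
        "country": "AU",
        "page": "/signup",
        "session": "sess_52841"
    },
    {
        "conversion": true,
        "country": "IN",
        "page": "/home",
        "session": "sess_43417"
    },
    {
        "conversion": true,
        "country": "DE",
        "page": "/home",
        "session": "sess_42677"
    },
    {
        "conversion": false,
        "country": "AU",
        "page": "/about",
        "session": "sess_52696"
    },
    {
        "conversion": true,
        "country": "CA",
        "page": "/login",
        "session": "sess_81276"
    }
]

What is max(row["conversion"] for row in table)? True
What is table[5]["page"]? "/login"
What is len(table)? 6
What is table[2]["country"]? "IN"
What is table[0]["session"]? "sess_18333"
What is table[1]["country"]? "AU"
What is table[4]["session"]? "sess_52696"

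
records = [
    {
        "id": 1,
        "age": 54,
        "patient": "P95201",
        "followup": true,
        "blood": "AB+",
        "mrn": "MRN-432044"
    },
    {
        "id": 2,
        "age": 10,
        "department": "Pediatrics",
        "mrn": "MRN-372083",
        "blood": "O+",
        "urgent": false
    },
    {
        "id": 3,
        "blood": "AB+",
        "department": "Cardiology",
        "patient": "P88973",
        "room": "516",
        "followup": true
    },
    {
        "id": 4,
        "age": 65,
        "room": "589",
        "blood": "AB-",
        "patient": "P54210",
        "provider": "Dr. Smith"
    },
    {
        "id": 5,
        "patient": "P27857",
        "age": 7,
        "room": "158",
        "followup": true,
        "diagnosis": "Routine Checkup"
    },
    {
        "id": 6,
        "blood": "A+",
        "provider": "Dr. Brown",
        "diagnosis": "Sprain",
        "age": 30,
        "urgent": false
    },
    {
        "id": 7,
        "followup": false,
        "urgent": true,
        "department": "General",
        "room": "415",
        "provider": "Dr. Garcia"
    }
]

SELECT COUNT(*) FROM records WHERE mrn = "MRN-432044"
1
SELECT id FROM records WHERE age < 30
[2, 5]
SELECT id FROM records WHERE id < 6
[1, 2, 3, 4, 5]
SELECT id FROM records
[1, 2, 3, 4, 5, 6, 7]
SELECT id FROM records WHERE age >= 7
[1, 2, 4, 5, 6]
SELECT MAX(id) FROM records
7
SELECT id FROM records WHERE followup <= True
[1, 3, 5, 7]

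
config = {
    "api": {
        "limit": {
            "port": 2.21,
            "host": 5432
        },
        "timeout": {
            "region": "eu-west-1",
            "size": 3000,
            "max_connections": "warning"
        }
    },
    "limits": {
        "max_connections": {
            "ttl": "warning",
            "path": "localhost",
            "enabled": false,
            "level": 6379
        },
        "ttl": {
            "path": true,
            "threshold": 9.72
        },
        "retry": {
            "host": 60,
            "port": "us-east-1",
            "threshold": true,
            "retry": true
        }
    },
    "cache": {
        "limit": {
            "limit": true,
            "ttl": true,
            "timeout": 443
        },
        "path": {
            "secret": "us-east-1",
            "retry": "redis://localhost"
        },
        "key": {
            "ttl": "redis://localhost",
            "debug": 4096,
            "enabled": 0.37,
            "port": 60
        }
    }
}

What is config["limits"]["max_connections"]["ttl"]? "warning"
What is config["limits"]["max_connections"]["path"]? "localhost"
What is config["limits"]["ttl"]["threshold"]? 9.72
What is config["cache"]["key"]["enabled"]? 0.37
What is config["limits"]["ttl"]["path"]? True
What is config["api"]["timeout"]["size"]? 3000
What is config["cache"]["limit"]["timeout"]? 443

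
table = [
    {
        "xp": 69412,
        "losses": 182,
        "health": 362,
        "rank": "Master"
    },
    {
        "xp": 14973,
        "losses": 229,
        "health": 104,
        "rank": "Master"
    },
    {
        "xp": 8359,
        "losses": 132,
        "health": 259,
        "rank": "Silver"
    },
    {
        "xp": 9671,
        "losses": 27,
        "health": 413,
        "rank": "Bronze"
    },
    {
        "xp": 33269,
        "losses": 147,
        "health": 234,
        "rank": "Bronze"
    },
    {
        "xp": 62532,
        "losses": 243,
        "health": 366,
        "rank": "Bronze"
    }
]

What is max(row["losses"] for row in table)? 243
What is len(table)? 6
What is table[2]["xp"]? 8359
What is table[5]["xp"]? 62532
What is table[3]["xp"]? 9671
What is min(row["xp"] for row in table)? 8359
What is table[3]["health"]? 413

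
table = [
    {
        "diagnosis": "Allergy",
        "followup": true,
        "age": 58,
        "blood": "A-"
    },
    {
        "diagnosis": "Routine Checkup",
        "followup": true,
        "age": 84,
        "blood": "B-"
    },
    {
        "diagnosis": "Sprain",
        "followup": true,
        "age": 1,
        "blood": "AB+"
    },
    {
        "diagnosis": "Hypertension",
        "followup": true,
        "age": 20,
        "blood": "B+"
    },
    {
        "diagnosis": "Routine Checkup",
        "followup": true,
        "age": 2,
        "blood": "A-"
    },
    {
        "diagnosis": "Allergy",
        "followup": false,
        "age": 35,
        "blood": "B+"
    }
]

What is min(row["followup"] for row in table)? False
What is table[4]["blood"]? "A-"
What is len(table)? 6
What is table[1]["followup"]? True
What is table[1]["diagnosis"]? "Routine Checkup"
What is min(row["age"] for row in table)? 1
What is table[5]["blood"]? "B+"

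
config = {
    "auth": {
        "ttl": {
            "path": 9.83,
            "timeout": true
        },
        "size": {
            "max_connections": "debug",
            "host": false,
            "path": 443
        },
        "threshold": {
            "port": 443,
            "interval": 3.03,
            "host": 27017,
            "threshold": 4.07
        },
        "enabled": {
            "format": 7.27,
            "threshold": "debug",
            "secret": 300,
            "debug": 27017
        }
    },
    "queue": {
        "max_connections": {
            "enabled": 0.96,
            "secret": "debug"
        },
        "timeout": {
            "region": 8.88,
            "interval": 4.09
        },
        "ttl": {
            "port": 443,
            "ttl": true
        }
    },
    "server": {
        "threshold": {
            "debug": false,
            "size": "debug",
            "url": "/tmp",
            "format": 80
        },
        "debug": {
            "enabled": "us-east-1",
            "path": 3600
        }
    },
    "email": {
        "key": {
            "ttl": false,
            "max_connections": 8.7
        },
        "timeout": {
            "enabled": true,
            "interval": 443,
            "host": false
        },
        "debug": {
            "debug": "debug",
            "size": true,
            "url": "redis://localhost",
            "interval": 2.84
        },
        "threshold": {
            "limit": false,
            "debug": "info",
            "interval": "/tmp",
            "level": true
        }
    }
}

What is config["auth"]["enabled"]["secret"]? 300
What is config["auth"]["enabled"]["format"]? 7.27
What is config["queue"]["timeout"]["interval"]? 4.09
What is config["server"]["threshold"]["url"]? "/tmp"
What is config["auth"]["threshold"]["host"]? 27017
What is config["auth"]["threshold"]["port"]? 443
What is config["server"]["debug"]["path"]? 3600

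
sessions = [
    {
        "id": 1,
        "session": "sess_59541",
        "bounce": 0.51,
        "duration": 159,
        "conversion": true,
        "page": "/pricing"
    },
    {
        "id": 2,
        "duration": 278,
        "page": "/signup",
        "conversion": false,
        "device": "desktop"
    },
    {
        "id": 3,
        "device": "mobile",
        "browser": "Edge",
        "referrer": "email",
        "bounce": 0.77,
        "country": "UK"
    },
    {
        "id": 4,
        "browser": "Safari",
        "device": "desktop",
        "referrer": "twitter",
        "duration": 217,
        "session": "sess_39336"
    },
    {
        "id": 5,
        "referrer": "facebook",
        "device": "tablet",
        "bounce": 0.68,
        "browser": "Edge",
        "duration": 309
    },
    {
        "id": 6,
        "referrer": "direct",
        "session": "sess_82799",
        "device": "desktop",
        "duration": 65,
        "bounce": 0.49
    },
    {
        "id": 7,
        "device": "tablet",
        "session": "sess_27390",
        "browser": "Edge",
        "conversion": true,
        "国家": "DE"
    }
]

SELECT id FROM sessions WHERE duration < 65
[]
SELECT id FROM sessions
[1, 2, 3, 4, 5, 6, 7]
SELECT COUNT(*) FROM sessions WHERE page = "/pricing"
1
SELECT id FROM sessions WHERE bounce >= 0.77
[3]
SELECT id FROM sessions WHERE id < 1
[]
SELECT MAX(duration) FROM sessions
309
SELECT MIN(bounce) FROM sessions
0.49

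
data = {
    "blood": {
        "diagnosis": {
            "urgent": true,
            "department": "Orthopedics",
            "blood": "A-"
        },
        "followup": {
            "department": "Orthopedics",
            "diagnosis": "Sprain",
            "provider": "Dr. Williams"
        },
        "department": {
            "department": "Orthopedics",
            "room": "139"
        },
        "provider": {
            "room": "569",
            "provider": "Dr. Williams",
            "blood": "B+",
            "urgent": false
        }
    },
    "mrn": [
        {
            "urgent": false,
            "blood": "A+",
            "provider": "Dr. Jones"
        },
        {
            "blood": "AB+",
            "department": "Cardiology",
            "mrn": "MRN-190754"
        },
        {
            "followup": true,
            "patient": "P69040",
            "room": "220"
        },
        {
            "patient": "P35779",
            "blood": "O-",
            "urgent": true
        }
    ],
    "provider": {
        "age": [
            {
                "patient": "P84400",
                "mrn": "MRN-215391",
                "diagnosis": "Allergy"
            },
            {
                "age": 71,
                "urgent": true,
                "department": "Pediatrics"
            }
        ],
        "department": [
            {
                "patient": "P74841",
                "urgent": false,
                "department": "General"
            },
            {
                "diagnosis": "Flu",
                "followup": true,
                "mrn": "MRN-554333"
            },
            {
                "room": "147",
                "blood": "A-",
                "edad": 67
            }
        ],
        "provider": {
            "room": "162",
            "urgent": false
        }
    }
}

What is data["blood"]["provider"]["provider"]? "Dr. Williams"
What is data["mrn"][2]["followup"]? True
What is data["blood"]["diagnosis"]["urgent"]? True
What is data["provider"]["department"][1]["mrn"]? "MRN-554333"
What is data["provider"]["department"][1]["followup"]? True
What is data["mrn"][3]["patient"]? "P35779"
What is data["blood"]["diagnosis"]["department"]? "Orthopedics"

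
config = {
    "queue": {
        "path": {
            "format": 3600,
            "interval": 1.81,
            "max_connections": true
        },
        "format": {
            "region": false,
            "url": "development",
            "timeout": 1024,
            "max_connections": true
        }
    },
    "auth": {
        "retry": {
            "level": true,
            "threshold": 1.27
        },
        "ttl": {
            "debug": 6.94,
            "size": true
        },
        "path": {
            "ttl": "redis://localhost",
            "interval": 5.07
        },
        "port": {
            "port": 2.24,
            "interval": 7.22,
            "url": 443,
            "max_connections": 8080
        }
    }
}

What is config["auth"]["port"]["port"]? 2.24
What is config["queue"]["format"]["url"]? "development"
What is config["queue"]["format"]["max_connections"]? True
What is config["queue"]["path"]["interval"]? 1.81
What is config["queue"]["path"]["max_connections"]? True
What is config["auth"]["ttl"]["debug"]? 6.94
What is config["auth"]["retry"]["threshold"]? 1.27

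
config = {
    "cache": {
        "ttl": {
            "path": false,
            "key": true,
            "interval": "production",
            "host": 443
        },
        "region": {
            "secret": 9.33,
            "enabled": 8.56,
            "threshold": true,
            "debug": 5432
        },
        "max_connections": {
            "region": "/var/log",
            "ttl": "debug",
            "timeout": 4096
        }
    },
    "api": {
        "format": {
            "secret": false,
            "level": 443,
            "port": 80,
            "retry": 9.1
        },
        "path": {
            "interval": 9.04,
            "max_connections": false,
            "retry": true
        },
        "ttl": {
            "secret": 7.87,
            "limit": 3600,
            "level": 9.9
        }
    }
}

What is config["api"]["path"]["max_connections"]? False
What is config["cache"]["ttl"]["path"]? False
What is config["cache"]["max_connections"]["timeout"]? 4096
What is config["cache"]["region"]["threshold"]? True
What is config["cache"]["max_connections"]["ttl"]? "debug"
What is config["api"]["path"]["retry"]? True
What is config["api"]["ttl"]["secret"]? 7.87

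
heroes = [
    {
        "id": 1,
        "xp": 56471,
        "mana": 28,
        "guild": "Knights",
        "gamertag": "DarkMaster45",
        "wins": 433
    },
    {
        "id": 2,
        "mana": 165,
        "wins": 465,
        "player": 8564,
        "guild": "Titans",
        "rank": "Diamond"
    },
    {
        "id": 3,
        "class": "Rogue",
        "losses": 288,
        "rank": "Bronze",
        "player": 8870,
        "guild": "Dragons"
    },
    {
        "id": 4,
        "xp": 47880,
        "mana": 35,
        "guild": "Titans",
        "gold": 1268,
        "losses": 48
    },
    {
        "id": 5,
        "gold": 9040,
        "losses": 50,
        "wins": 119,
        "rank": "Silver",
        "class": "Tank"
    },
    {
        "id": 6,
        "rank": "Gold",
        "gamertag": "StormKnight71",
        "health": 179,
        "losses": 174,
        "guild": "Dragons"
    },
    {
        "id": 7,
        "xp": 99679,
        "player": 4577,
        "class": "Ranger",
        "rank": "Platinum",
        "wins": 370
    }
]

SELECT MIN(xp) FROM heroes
47880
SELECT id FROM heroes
[1, 2, 3, 4, 5, 6, 7]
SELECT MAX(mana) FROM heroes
165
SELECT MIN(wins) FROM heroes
119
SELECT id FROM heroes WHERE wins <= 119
[5]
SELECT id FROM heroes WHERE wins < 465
[1, 5, 7]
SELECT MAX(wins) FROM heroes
465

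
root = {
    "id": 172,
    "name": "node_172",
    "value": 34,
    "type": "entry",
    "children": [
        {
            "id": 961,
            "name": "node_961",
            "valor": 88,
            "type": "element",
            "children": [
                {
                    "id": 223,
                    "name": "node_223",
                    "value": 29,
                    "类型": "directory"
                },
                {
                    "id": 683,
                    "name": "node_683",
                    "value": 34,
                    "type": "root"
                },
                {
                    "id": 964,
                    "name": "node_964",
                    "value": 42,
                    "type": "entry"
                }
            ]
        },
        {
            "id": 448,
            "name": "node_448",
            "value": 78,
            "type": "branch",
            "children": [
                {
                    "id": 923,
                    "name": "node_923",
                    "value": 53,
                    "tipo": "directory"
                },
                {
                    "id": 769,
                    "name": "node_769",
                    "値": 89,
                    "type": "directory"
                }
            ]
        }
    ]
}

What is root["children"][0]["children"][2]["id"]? 964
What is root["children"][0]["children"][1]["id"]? 683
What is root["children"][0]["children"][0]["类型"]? "directory"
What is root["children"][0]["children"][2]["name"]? "node_964"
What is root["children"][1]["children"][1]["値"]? 89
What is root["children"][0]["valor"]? 88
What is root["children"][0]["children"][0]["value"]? 29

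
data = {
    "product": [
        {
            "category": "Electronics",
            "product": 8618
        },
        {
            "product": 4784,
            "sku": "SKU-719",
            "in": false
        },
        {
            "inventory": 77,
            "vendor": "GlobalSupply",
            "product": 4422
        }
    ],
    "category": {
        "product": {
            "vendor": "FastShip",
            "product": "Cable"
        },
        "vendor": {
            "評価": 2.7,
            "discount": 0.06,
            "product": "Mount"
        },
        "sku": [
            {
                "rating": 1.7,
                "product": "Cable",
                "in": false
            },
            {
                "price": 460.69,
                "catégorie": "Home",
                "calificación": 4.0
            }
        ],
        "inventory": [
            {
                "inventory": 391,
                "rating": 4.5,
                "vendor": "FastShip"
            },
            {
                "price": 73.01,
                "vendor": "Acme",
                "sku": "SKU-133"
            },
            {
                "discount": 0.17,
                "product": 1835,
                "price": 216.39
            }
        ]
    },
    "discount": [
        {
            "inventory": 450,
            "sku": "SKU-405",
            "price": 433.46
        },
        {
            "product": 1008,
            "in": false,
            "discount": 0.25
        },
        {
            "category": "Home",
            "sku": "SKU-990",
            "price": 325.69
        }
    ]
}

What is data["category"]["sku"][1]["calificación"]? 4.0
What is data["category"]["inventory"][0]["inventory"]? 391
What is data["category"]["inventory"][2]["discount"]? 0.17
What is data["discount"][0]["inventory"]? 450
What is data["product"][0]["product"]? 8618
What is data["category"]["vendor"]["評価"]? 2.7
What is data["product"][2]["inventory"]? 77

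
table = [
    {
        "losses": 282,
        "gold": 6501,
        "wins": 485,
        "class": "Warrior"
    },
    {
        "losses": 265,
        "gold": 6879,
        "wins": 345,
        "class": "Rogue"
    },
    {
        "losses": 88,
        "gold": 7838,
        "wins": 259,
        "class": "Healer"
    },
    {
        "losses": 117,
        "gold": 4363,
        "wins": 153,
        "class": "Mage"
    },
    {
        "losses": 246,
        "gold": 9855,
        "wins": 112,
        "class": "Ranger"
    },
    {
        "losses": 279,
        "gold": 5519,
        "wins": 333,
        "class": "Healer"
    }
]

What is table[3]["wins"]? 153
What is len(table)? 6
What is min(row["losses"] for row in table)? 88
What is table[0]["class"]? "Warrior"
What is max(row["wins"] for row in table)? 485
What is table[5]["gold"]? 5519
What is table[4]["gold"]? 9855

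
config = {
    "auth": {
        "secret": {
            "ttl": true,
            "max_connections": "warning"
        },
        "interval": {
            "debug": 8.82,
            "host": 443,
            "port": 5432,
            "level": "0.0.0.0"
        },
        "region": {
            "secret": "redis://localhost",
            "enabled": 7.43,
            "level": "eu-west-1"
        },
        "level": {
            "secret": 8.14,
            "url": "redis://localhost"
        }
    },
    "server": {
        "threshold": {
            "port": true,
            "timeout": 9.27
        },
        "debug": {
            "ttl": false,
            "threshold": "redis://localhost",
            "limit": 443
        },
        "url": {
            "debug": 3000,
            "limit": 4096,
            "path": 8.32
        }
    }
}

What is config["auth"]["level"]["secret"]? 8.14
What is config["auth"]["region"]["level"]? "eu-west-1"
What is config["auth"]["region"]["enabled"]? 7.43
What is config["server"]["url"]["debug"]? 3000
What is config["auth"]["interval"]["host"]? 443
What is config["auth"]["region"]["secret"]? "redis://localhost"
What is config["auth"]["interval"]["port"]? 5432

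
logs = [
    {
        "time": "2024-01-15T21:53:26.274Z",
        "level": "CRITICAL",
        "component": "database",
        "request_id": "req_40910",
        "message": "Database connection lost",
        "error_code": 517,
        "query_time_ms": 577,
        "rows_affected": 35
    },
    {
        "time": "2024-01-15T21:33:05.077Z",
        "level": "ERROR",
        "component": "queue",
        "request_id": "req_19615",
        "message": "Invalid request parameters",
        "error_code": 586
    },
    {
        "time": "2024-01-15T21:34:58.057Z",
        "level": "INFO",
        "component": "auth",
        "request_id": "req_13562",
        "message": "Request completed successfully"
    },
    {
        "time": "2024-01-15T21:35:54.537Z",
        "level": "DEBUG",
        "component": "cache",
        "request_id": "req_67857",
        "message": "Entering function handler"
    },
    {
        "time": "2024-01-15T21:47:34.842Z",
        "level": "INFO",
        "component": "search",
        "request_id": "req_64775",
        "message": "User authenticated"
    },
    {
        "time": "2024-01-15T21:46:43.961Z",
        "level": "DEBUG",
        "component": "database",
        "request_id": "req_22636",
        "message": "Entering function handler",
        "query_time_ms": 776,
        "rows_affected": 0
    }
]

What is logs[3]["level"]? "DEBUG"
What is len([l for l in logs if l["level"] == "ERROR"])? 1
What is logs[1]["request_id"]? "req_19615"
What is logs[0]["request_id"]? "req_40910"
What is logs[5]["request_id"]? "req_22636"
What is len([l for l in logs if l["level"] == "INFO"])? 2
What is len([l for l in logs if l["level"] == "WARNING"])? 0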